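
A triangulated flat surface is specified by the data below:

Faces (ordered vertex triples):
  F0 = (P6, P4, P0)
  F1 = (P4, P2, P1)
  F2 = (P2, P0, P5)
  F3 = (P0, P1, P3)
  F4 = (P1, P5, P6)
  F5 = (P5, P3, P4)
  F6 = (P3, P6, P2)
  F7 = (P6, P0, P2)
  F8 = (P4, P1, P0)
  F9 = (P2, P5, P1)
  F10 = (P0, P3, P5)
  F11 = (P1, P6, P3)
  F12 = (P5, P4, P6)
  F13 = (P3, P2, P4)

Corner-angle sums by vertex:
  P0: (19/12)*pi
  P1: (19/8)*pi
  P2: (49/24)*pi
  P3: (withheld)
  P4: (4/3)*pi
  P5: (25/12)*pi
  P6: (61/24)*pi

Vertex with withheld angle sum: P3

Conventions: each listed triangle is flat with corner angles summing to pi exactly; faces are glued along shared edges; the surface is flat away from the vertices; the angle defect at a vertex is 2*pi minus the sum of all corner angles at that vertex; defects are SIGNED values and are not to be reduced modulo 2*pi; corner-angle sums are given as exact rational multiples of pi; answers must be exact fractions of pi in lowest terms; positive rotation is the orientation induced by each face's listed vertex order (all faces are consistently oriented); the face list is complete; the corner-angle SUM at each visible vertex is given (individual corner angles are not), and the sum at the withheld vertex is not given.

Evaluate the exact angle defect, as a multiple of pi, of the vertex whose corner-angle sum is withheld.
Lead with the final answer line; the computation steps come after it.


Answer: defect(P3) = -pi/24

V = 7, E = 21, F = 14; chi = V - E + F = 0
Gauss-Bonnet: total defect = 2*pi*chi = 0; visible defects sum to pi/24


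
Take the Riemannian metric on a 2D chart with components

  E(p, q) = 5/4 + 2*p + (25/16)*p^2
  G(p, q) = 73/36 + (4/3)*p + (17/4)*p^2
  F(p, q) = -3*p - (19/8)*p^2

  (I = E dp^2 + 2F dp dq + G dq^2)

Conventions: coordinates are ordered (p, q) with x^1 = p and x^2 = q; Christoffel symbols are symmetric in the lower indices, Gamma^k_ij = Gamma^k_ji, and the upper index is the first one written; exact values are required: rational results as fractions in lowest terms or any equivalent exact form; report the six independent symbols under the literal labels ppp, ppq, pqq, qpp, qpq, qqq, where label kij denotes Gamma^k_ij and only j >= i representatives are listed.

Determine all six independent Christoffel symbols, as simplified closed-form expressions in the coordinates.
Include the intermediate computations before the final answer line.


E = 5/4 + 2*p + (25/16)*p^2; F = -3*p - (19/8)*p^2; G = 73/36 + (4/3)*p + (17/4)*p^2
Gamma^k_ij = (1/2) g^{kl} (d_i g_jl + d_j g_il - d_l g_ij), with g^inv = (1/(EG-F^2)) [[G, -F], [-F, E]]
first partials: E_p = 2 + (25/8)*p, E_q = 0, F_p = -3 - (19/4)*p, F_q = 0, G_p = 4/3 + (17/2)*p, G_q = 0
D = EG - F^2 = 365/144 + (103/18)*p + (1237/576)*p^2 - (11/3)*p^3 + p^4
expanded: Gamma^p_pp = (G E_p - 2F F_p + F E_q)/(2D), Gamma^p_pq = (G E_q - F G_p)/(2D), Gamma^p_qq = (2G F_q - G G_p - F G_q)/(2D), Gamma^q_pp = (2E F_p - E E_q - F E_p)/(2D), Gamma^q_pq = (E G_p - F E_q)/(2D), Gamma^q_qq = (E G_q - 2F F_q + F G_p)/(2D); substitute and cancel common factors

Answer: Gamma_ppp = (-2673*p^3 - 8664*p^2 - 2591*p + 1168)/(576*p^4 - 2112*p^3 + 1237*p^2 + 3296*p + 1460), Gamma_ppq = (5814*p^3 + 8256*p^2 + 1152*p)/(576*p^4 - 2112*p^3 + 1237*p^2 + 3296*p + 1460), Gamma_pqq = (-31212*p^3 - 14688*p^2 - 16428*p - 2336)/(1728*p^4 - 6336*p^3 + 3711*p^2 + 9888*p + 4380), Gamma_qpp = (-4275*p^3 - 8208*p^2 - 10296*p - 4320)/(1152*p^4 - 4224*p^3 + 2474*p^2 + 6592*p + 2920), Gamma_qpq = (3825*p^3 + 5496*p^2 + 3828*p + 480)/(576*p^4 - 2112*p^3 + 1237*p^2 + 3296*p + 1460), Gamma_qqq = (-5814*p^3 - 8256*p^2 - 1152*p)/(576*p^4 - 2112*p^3 + 1237*p^2 + 3296*p + 1460)


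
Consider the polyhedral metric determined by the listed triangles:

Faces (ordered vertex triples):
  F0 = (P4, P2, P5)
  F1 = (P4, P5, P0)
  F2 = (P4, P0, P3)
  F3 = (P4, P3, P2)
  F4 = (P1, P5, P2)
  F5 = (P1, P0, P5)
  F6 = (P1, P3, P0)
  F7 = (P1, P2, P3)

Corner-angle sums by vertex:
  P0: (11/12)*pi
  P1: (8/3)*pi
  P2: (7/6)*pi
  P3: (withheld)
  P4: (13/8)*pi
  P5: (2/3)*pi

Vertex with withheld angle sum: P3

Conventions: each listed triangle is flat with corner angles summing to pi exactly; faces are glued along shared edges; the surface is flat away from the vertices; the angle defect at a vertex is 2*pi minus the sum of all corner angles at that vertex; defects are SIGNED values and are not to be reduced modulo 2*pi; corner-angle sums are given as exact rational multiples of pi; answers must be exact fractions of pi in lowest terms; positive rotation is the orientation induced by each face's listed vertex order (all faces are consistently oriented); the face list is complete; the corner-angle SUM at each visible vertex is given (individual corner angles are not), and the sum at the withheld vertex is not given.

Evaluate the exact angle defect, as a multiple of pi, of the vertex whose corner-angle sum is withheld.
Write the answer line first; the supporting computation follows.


Answer: defect(P3) = (25/24)*pi

V = 6, E = 12, F = 8; chi = V - E + F = 2
Gauss-Bonnet: total defect = 2*pi*chi = 4*pi; visible defects sum to (71/24)*pi


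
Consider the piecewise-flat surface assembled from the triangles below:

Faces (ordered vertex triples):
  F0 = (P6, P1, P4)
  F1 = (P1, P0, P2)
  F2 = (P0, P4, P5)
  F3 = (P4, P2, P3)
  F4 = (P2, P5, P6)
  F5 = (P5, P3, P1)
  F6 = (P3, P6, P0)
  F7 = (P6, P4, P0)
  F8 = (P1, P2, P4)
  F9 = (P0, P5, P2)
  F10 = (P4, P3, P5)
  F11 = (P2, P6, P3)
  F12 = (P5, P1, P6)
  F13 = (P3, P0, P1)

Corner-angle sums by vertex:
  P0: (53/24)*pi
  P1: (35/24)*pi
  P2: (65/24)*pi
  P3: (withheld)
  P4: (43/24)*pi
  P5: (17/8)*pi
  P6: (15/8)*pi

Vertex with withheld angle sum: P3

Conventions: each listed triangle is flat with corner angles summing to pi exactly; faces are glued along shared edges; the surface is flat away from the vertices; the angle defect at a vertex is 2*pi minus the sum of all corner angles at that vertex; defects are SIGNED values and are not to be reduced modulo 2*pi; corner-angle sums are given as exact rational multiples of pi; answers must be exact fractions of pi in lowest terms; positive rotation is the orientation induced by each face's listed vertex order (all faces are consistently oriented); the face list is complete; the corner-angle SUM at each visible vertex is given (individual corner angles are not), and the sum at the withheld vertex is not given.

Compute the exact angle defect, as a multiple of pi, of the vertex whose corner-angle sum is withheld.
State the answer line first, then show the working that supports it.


Answer: defect(P3) = pi/6

V = 7, E = 21, F = 14; chi = V - E + F = 0
Gauss-Bonnet: total defect = 2*pi*chi = 0; visible defects sum to -pi/6


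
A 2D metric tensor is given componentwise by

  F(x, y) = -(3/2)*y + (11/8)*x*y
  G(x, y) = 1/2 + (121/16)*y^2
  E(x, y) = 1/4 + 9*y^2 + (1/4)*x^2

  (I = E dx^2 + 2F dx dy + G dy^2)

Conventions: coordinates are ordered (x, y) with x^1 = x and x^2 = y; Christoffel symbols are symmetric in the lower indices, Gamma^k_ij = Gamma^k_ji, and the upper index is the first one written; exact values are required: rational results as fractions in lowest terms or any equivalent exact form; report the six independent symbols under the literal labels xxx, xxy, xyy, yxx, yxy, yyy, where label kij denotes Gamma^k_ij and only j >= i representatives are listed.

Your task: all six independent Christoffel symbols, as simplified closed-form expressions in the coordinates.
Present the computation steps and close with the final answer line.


E = 1/4 + 9*y^2 + (1/4)*x^2; F = -(3/2)*y + (11/8)*x*y; G = 1/2 + (121/16)*y^2
Gamma^k_ij = (1/2) g^{kl} (d_i g_jl + d_j g_il - d_l g_ij), with g^inv = (1/(EG-F^2)) [[G, -F], [-F, E]]
first partials: E_x = (1/2)*x, E_y = 18*y, F_x = (11/8)*y, F_y = -3/2 + (11/8)*x, G_x = 0, G_y = (121/8)*y
D = EG - F^2 = 1/8 + (265/64)*y^2 + (1/8)*x^2 + (33/8)*x*y^2 + (1089/16)*y^4
expanded: Gamma^x_xx = (G E_x - 2F F_x + F E_y)/(2D), Gamma^x_xy = (G E_y - F G_x)/(2D), Gamma^x_yy = (2G F_y - G G_x - F G_y)/(2D), Gamma^y_xx = (2E F_x - E E_y - F E_x)/(2D), Gamma^y_xy = (E G_x - F E_y)/(2D), Gamma^y_yy = (E G_y - 2F F_y + F G_x)/(2D); substitute and cancel common factors

Answer: Gamma_xxx = (792*x*y^2 + 8*x - 732*y^2)/(8*x^2 + 264*x*y^2 + 4356*y^4 + 265*y^2 + 8), Gamma_xxy = (4356*y^3 + 288*y)/(8*x^2 + 264*x*y^2 + 4356*y^4 + 265*y^2 + 8), Gamma_xyy = (44*x - 48)/(8*x^2 + 264*x*y^2 + 4356*y^4 + 265*y^2 + 8), Gamma_yxx = (-144*x^2*y + 24*x*y - 4392*y^3 - 122*y)/(8*x^2 + 264*x*y^2 + 4356*y^4 + 265*y^2 + 8), Gamma_yxy = (-792*x*y^2 + 864*y^2)/(8*x^2 + 264*x*y^2 + 4356*y^4 + 265*y^2 + 8), Gamma_yyy = (264*x*y + 4356*y^3 - 23*y)/(8*x^2 + 264*x*y^2 + 4356*y^4 + 265*y^2 + 8)


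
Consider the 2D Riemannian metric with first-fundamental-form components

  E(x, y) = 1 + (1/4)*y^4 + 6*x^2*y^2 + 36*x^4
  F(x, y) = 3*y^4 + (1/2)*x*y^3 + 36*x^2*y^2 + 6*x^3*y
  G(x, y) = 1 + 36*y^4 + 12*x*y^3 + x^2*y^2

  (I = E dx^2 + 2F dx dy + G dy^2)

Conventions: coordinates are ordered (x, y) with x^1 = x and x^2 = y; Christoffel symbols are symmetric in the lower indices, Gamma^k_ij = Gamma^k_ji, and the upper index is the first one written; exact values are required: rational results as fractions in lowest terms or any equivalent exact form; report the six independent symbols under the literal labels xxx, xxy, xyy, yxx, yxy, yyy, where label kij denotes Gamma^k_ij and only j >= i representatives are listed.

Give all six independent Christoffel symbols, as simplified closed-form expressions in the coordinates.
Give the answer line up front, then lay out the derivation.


Answer: Gamma_xxx = (288*x^3 + 24*x*y^2)/(144*x^4 + 28*x^2*y^2 + 48*x*y^3 + 145*y^4 + 4), Gamma_xxy = (24*x^2*y + 2*y^3)/(144*x^4 + 28*x^2*y^2 + 48*x*y^3 + 145*y^4 + 4), Gamma_xyy = (24*x^3 + 288*x^2*y + 2*x*y^2 + 24*y^3)/(144*x^4 + 28*x^2*y^2 + 48*x*y^3 + 145*y^4 + 4), Gamma_yxx = (48*x^2*y + 288*x*y^2)/(144*x^4 + 28*x^2*y^2 + 48*x*y^3 + 145*y^4 + 4), Gamma_yxy = (4*x*y^2 + 24*y^3)/(144*x^4 + 28*x^2*y^2 + 48*x*y^3 + 145*y^4 + 4), Gamma_yyy = (4*x^2*y + 72*x*y^2 + 288*y^3)/(144*x^4 + 28*x^2*y^2 + 48*x*y^3 + 145*y^4 + 4)

E = 1 + (1/4)*y^4 + 6*x^2*y^2 + 36*x^4; F = 3*y^4 + (1/2)*x*y^3 + 36*x^2*y^2 + 6*x^3*y; G = 1 + 36*y^4 + 12*x*y^3 + x^2*y^2
Gamma^k_ij = (1/2) g^{kl} (d_i g_jl + d_j g_il - d_l g_ij), with g^inv = (1/(EG-F^2)) [[G, -F], [-F, E]]
first partials: E_x = 12*x*y^2 + 144*x^3, E_y = y^3 + 12*x^2*y, F_x = (1/2)*y^3 + 72*x*y^2 + 18*x^2*y, F_y = 12*y^3 + (3/2)*x*y^2 + 72*x^2*y + 6*x^3, G_x = 12*y^3 + 2*x*y^2, G_y = 144*y^3 + 36*x*y^2 + 2*x^2*y
D = EG - F^2 = 1 + (145/4)*y^4 + 12*x*y^3 + 7*x^2*y^2 + 36*x^4
expanded: Gamma^x_xx = (G E_x - 2F F_x + F E_y)/(2D), Gamma^x_xy = (G E_y - F G_x)/(2D), Gamma^x_yy = (2G F_y - G G_x - F G_y)/(2D), Gamma^y_xx = (2E F_x - E E_y - F E_x)/(2D), Gamma^y_xy = (E G_x - F E_y)/(2D), Gamma^y_yy = (E G_y - 2F F_y + F G_x)/(2D); substitute and cancel common factors


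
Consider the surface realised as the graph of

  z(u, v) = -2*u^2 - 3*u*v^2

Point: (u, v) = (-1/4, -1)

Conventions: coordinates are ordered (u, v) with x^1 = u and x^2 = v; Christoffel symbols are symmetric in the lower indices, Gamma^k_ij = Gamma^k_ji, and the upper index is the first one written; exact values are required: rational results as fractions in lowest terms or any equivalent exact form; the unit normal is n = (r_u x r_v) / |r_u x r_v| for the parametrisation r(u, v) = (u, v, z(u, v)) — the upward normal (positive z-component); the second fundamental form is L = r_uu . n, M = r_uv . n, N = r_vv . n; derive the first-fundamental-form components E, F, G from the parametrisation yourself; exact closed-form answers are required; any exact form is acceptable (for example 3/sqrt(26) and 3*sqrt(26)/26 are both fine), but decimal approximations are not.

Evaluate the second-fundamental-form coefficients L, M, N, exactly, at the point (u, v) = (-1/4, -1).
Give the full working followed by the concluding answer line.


z_u = -2, z_v = -3/2, z_uu = -4, z_uv = 6, z_vv = 3/2
E = 5, F = 3, G = 13/4; answer radicand W^2 = 29/4
unnormalised second-form numerators: l = -4, m = 6, n = 3/2; L = l/sqrt(29/4), and similarly M = m/sqrt(W^2), N = n/sqrt(W^2)

Answer: L = -8*sqrt(29)/29, M = 12*sqrt(29)/29, N = 3*sqrt(29)/29


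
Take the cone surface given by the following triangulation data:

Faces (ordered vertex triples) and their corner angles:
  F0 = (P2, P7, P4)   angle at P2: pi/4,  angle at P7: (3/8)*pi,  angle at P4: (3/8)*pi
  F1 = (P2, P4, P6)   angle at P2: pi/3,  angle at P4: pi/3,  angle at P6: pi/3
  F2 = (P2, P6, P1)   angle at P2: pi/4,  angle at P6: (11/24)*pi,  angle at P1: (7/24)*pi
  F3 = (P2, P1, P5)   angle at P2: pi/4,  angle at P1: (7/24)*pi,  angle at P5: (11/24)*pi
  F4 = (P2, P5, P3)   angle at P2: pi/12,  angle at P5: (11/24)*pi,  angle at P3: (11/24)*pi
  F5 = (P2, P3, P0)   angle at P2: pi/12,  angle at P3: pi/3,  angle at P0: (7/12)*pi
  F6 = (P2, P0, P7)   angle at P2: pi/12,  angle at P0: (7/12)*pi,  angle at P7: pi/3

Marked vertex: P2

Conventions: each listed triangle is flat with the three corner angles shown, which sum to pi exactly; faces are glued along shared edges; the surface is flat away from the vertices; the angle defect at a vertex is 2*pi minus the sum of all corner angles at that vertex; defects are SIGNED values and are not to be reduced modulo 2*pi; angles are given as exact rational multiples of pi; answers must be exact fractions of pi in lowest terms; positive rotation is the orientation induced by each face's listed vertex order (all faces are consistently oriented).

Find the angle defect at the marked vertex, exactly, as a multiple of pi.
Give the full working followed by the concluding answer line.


Sum of corner angles at P2: (4/3)*pi
defect = 2*pi - (4/3)*pi

Answer: defect(P2) = (2/3)*pi


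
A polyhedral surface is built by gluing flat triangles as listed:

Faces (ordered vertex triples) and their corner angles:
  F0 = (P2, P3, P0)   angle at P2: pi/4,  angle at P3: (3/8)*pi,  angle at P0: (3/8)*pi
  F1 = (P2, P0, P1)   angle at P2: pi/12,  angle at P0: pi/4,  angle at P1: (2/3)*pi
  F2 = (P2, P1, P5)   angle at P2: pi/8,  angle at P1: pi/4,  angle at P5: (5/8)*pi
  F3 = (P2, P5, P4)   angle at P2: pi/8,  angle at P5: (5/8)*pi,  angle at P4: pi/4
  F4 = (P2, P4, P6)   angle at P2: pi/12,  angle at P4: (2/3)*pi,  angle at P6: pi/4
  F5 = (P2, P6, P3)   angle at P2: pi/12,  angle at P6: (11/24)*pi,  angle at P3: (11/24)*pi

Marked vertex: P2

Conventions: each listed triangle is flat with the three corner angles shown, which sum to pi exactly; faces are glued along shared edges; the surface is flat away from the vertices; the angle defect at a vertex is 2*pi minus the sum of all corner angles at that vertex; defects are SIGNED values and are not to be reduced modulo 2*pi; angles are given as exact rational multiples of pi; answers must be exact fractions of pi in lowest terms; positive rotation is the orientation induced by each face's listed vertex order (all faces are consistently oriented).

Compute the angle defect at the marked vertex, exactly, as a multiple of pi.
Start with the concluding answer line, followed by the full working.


Answer: defect(P2) = (5/4)*pi

Sum of corner angles at P2: (3/4)*pi
defect = 2*pi - (3/4)*pi


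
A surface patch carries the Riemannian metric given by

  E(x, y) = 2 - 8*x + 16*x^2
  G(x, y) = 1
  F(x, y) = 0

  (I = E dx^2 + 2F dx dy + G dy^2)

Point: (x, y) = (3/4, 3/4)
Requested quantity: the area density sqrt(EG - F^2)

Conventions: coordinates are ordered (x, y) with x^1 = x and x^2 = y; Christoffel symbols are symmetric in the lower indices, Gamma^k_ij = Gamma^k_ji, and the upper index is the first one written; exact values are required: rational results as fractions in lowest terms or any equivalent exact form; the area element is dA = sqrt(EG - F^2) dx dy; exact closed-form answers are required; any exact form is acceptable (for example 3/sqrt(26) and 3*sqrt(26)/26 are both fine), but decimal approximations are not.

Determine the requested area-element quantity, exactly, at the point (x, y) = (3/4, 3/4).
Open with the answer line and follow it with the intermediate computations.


Answer: sqrt(EG - F^2) = sqrt(5)

E = 5, F = 0, G = 1; EG - F^2 = 5


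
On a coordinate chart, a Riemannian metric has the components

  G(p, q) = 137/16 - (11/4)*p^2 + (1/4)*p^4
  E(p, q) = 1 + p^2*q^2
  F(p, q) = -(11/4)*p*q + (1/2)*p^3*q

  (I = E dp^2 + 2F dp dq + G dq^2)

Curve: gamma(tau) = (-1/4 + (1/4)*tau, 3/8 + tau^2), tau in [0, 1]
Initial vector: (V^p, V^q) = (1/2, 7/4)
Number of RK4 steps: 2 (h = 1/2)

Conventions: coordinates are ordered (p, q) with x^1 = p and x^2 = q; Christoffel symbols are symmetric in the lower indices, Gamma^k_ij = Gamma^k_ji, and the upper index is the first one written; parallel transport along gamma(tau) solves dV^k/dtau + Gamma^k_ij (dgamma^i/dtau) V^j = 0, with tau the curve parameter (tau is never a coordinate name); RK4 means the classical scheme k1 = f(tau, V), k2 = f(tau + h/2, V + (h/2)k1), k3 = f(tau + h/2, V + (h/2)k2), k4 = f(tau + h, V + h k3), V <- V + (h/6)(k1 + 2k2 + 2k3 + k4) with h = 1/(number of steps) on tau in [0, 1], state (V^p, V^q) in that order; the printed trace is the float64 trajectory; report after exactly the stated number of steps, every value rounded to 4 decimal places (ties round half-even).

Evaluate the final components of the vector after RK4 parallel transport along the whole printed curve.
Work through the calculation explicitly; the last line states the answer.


gamma'(tau) = (1/4, 2*tau); f(tau, V)^k = -Gamma^k_ij(gamma(tau)) gamma'^i(tau) V^j; h = 1/2; intermediate values shown to 6 dp
curve data and Christoffel symbols at the stage parameters:
  tau = 0.000000: gamma = (-0.250000, 0.375000), gamma' = (0.250000, 0.000000); Gamma_ppp = -0.004185, Gamma_ppq = 0.002790, Gamma_pqq = 0.000000, Gamma_qpp = -0.121367, Gamma_qpq = 0.080911, Gamma_qqq = 0.000000
  tau = 0.250000: gamma = (-0.187500, 0.437500), gamma' = (0.250000, 0.500000); Gamma_ppp = -0.004236, Gamma_ppq = 0.001815, Gamma_pqq = 0.000000, Gamma_qpp = -0.141090, Gamma_qpq = 0.060467, Gamma_qqq = 0.000000
  tau = 0.500000: gamma = (-0.125000, 0.625000), gamma' = (0.250000, 1.000000); Gamma_ppp = -0.005727, Gamma_ppq = 0.001145, Gamma_pqq = 0.000000, Gamma_qpp = -0.201024, Gamma_qpq = 0.040205, Gamma_qqq = 0.000000
  tau = 0.750000: gamma = (-0.062500, 0.937500), gamma' = (0.250000, 1.500000); Gamma_ppp = -0.006421, Gamma_ppq = 0.000428, Gamma_pqq = 0.000000, Gamma_qpp = -0.301138, Gamma_qpq = 0.020076, Gamma_qqq = 0.000000
  tau = 1.000000: gamma = (0.000000, 1.375000), gamma' = (0.250000, 2.000000); Gamma_ppp = 0.000000, Gamma_ppq = 0.000000, Gamma_pqq = 0.000000, Gamma_qpp = -0.441606, Gamma_qpq = 0.000000, Gamma_qqq = 0.000000
step 0: V^p = 0.5000, V^q = 1.7500
step 1: k1 = (-0.000698, -0.020228), k2 = (-0.000716, -0.023859), k3 = (-0.000716, -0.023846), k4 = (-0.000355, -0.012448); V <- V + (h/6)(k1 + 2k2 + 2k3 + k4): V^p = 0.4997, V^q = 1.7393
step 2: k1 = (-0.000355, -0.012460), k2 = (0.000295, 0.013853), k3 = (0.000295, 0.013827), k4 = (0.000000, 0.055181); V <- V + (h/6)(k1 + 2k2 + 2k3 + k4): V^p = 0.4997, V^q = 1.7475

Answer: V^p = 0.4997, V^q = 1.7475


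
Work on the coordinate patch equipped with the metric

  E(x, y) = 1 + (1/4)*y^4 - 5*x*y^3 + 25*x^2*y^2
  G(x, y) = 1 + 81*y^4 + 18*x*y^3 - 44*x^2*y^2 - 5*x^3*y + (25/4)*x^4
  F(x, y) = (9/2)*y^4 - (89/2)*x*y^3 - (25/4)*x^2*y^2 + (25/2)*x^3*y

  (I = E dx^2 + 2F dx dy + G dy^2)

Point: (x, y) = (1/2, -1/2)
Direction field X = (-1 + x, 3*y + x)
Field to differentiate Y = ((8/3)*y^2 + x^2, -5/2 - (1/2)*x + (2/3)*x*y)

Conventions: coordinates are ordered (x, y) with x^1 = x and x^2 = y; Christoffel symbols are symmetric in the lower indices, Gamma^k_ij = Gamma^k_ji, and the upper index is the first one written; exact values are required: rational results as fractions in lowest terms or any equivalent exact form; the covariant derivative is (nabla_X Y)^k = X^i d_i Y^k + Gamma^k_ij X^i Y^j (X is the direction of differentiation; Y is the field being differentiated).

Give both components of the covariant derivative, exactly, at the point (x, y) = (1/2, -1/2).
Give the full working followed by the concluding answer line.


E = 185/64, F = 121/64, G = 185/64 at the point
E_x = 55/8, E_y = -33/4, F_x = -11/16, F_y = -253/16, G_x = -33/4, G_y = -187/8
EG - F^2 = 153/32;  g^inv = (32/153) * [[185/64, -121/64], [-121/64, 185/64]]
first-kind symbols [ij,l] = (1/2)(d_i g_jl + d_j g_il - d_l g_ij): [xx,x] = E_x/2 = 55/16, [xx,y] = F_x - E_y/2 = 55/16, [xy,x] = E_y/2 = -33/8, [xy,y] = G_x/2 = -33/8, [yy,x] = F_y - G_x/2 = -187/16, [yy,y] = G_y/2 = -187/16
Gamma^x_ij = (G*[ij,x] - F*[ij,y])/(EG - F^2), Gamma^y_ij = (E*[ij,y] - F*[ij,x])/(EG - F^2)
Gamma_xxx = 110/153, Gamma_xxy = -44/51, Gamma_xyy = -22/9, Gamma_yxx = 110/153, Gamma_yxy = -44/51, Gamma_yyy = -22/9
X = (-1/2, -1), Y = (11/12, -35/12) at the point

Answer: (nabla_X Y)^x = -1175/204, (nabla_X Y)^y = -400/51


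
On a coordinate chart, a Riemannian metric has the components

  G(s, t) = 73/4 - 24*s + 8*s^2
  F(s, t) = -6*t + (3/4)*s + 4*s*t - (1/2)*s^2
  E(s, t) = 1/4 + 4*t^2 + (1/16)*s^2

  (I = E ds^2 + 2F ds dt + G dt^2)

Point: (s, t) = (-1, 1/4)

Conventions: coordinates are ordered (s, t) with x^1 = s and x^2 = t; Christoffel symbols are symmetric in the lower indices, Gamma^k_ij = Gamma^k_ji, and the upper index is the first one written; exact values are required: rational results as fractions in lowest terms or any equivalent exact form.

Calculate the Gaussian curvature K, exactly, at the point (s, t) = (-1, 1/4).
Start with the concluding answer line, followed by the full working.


Answer: K = -30848/275427

E = 9/16, F = -15/4, G = 201/4, EG - F^2 = 909/64 at the point
E_s = -1/8, E_t = 2, F_s = 11/4, F_t = -10, G_s = -40, G_t = 0
E_tt = 8, F_st = 4, G_ss = 16
The intrinsic route: Brioschi's K = (det M1 - det M2)/(EG - F^2)^2.
M1 = [[-E_tt/2 + F_st - G_ss/2, E_s/2, F_s - E_t/2], [F_t - G_s/2, E, F], [G_t/2, F, G]] = [[-8, -1/16, 7/4], [10, 9/16, -15/4], [0, -15/4, 201/4]]; det M1 = -4731/32
M2 = [[0, E_t/2, G_s/2], [E_t/2, E, F], [G_s/2, F, G]] = [[0, 1, -20], [1, 9/16, -15/4], [-20, -15/4, 201/4]]; det M2 = -501/4
det M1 - det M2 = -723/32; K = -723/32 / (909/64)^2 = -30848/275427


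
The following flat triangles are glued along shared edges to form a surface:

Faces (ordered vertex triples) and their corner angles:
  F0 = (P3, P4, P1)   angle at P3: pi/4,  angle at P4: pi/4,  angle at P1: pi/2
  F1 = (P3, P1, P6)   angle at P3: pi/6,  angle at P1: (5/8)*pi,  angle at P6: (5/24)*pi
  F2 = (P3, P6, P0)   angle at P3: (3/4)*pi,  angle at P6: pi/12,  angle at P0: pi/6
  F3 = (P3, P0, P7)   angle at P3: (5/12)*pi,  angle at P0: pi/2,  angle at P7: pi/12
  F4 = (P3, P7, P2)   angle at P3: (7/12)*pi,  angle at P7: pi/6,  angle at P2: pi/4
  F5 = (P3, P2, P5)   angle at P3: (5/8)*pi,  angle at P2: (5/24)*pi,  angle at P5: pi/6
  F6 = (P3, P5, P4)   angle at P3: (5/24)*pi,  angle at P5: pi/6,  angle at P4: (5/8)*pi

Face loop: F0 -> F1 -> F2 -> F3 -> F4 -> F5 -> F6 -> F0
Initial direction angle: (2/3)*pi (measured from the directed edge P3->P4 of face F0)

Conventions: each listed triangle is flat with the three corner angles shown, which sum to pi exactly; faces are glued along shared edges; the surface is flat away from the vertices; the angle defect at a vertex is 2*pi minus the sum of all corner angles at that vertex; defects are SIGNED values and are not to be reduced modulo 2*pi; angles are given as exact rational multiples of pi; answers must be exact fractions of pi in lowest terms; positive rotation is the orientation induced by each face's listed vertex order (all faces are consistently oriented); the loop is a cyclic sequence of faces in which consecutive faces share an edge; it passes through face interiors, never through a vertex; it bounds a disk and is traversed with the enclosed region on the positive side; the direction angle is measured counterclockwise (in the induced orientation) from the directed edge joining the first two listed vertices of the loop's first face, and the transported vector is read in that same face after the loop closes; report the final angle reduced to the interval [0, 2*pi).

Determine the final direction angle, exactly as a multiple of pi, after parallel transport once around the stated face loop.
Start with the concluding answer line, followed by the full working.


Answer: final direction angle = (5/3)*pi

enclosed vertex P3: corner angles sum to 3*pi, defect = 2*pi - 3*pi = -pi
the rotation equals the total enclosed defect, so the final angle is initial + defects (mod 2*pi)
final angle = (2/3)*pi - pi = (5/3)*pi (mod 2*pi)


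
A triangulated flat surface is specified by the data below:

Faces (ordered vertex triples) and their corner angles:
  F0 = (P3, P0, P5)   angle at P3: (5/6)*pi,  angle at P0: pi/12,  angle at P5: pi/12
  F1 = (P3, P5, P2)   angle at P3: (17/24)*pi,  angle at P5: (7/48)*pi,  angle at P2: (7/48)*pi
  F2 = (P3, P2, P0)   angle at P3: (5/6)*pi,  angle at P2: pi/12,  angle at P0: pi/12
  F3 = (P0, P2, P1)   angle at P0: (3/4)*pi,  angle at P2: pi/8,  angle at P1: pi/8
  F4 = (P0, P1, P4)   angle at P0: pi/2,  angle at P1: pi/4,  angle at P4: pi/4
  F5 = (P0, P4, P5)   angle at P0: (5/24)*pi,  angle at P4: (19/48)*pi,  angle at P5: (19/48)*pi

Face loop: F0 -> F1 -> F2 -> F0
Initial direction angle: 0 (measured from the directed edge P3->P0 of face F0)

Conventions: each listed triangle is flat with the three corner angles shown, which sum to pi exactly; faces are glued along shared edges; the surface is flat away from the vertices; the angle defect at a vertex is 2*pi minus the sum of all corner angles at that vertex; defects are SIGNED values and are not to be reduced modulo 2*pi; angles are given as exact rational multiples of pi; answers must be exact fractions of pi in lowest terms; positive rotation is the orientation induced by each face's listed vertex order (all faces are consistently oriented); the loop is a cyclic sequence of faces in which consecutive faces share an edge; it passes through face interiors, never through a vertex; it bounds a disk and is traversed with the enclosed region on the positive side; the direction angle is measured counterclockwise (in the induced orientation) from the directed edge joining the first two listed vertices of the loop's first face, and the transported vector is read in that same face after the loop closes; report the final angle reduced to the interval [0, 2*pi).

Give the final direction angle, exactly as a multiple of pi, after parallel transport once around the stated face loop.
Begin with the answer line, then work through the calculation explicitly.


Answer: final direction angle = (13/8)*pi

enclosed vertex P3: corner angles sum to (19/8)*pi, defect = 2*pi - (19/8)*pi = (-3/8)*pi
the rotation equals the total enclosed defect, so the final angle is initial + defects (mod 2*pi)
final angle = 0 - (3/8)*pi = (13/8)*pi (mod 2*pi)


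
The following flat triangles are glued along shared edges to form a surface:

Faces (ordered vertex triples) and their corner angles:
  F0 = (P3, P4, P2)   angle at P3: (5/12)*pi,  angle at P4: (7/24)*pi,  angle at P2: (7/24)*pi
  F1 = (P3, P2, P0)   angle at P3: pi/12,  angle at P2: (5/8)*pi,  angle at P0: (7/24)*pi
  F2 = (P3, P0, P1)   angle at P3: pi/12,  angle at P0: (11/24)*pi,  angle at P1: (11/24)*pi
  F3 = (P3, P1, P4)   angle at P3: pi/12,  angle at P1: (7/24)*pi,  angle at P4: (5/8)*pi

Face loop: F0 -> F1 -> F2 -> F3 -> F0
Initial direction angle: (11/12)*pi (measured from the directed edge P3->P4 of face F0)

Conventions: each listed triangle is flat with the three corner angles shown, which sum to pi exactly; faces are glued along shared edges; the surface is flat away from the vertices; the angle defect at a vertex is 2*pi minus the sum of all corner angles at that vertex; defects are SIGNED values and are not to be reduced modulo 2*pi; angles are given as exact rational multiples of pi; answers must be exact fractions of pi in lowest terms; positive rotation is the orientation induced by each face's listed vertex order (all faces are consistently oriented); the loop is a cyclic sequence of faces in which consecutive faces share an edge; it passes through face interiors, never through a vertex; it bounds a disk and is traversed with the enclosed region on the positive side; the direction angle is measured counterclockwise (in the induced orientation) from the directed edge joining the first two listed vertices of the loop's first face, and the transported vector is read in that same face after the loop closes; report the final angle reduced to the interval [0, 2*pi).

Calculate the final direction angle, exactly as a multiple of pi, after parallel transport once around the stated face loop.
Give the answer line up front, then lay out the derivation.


Answer: final direction angle = pi/4

enclosed vertex P3: corner angles sum to (2/3)*pi, defect = 2*pi - (2/3)*pi = (4/3)*pi
transport around the loop rotates by the sum of enclosed defects; add to the initial angle mod 2*pi
final angle = (11/12)*pi + (4/3)*pi = pi/4 (mod 2*pi)


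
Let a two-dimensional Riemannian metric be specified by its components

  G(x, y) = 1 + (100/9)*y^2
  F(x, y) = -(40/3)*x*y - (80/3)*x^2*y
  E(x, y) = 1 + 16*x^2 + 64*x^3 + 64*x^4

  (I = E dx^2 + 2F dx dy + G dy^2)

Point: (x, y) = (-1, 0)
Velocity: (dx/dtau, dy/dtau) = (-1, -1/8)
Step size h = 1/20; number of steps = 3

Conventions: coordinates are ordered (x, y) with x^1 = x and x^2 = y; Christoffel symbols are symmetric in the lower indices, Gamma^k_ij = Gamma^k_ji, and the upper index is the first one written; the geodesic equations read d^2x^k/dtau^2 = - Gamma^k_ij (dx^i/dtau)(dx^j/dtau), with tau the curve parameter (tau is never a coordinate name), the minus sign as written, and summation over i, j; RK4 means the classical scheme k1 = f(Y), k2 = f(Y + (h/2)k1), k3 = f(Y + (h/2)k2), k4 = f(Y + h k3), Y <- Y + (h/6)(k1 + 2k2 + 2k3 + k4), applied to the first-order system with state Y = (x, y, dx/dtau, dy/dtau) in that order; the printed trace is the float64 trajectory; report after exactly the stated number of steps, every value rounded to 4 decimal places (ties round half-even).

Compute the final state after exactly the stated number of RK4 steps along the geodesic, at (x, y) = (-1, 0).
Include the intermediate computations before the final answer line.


f(Y) = (dx/dtau, dy/dtau, -Gamma^x_ij Y'^i Y'^j, -Gamma^y_ij Y'^i Y'^j) with the Gammas evaluated at the stage position; h = 0.050000; intermediate values shown to 6 dp
step 0: x = -1.0000, y = 0.0000, dx/dtau = -1.0000, dy/dtau = -0.1250
step 1:
  k1: at (x, y) = (-1.000000, 0.000000), (dx/dtau, dy/dtau) = (-1.000000, -0.125000); Gamma_xxx = -2.823529, Gamma_xxy = 0.000000, Gamma_xyy = -0.784314, Gamma_yxx = 0.000000, Gamma_yxy = 0.000000, Gamma_yyy = 0.000000; k1 = (-1.000000, -0.125000, 2.835784, 0.000000)
  k2: at (x, y) = (-1.025000, -0.003125), (dx/dtau, dy/dtau) = (-0.929105, -0.125000); Gamma_xxx = -2.732895, Gamma_xxy = 0.000000, Gamma_xyy = -0.734649, Gamma_yxx = -0.006613, Gamma_yxy = 0.000000, Gamma_yyy = -0.001778; k2 = (-0.929105, -0.125000, 2.370614, 0.005736)
  k3: at (x, y) = (-1.023228, -0.003125), (dx/dtau, dy/dtau) = (-0.940735, -0.124857); Gamma_xxx = -2.739179, Gamma_xxy = 0.000000, Gamma_xyy = -0.738026, Gamma_yxx = -0.006662, Gamma_yxy = 0.000000, Gamma_yyy = -0.001795; k3 = (-0.940735, -0.124857, 2.435628, 0.005924)
  k4: at (x, y) = (-1.047037, -0.006243), (dx/dtau, dy/dtau) = (-0.878219, -0.124704); Gamma_xxx = -2.656527, Gamma_xxy = 0.000000, Gamma_xyy = -0.694376, Gamma_yxx = -0.012064, Gamma_yxy = 0.000000, Gamma_yyy = -0.003153; k4 = (-0.878219, -0.124704, 2.059692, 0.009354)
  Y <- Y + (h/6)(k1 + 2k2 + 2k3 + k4): x = -1.0468, y = -0.0062, dx/dtau = -0.8791, dy/dtau = -0.1247
step 2:
  k1: at (x, y) = (-1.046816, -0.006245), (dx/dtau, dy/dtau) = (-0.879100, -0.124728); Gamma_xxx = -2.657276, Gamma_xxy = 0.000000, Gamma_xyy = -0.694764, Gamma_yxx = -0.012080, Gamma_yxy = 0.000000, Gamma_yyy = -0.003158; k1 = (-0.879100, -0.124728, 2.064397, 0.009385)
  k2: at (x, y) = (-1.068793, -0.009363), (dx/dtau, dy/dtau) = (-0.827490, -0.124493); Gamma_xxx = -2.584372, Gamma_xxy = 0.000000, Gamma_xyy = -0.657566, Gamma_yxx = -0.016585, Gamma_yxy = 0.000000, Gamma_yyy = -0.004220; k2 = (-0.827490, -0.124493, 1.779815, 0.011422)
  k3: at (x, y) = (-1.067503, -0.009357), (dx/dtau, dy/dtau) = (-0.834605, -0.124442); Gamma_xxx = -2.588558, Gamma_xxy = 0.000000, Gamma_xyy = -0.659671, Gamma_yxx = -0.016660, Gamma_yxy = 0.000000, Gamma_yyy = -0.004246; k3 = (-0.834605, -0.124442, 1.813315, 0.011670)
  k4: at (x, y) = (-1.088546, -0.012467), (dx/dtau, dy/dtau) = (-0.788435, -0.124144); Gamma_xxx = -2.521600, Gamma_xxy = 0.000000, Gamma_xyy = -0.626481, Gamma_yxx = -0.020446, Gamma_yxy = 0.000000, Gamma_yyy = -0.005080; k4 = (-0.788435, -0.124144, 1.577155, 0.012788)
  Y <- Y + (h/6)(k1 + 2k2 + 2k3 + k4): x = -1.0884, y = -0.0125, dx/dtau = -0.7889, dy/dtau = -0.1242
step 3:
  k1: at (x, y) = (-1.088414, -0.012468), (dx/dtau, dy/dtau) = (-0.788869, -0.124158); Gamma_xxx = -2.522012, Gamma_xxy = 0.000000, Gamma_xyy = -0.626683, Gamma_yxx = -0.020458, Gamma_yxy = 0.000000, Gamma_yyy = -0.005083; k1 = (-0.788869, -0.124158, 1.579143, 0.012809)
  k2: at (x, y) = (-1.108135, -0.015572), (dx/dtau, dy/dtau) = (-0.749390, -0.123838); Gamma_xxx = -2.461857, Gamma_xxy = 0.000000, Gamma_xyy = -0.597676, Gamma_yxx = -0.023703, Gamma_yxy = 0.000000, Gamma_yyy = -0.005754; k2 = (-0.749390, -0.123838, 1.391709, 0.013399)
  k3: at (x, y) = (-1.107148, -0.015564), (dx/dtau, dy/dtau) = (-0.754076, -0.123823); Gamma_xxx = -2.464804, Gamma_xxy = 0.000000, Gamma_xyy = -0.599081, Gamma_yxx = -0.023779, Gamma_yxy = 0.000000, Gamma_yyy = -0.005780; k3 = (-0.754076, -0.123823, 1.410748, 0.013610)
  k4: at (x, y) = (-1.126117, -0.018659), (dx/dtau, dy/dtau) = (-0.718331, -0.123478); Gamma_xxx = -2.409140, Gamma_xxy = 0.000000, Gamma_xyy = -0.572873, Gamma_yxx = -0.026565, Gamma_yxy = 0.000000, Gamma_yyy = -0.006317; k4 = (-0.718331, -0.123478, 1.251850, 0.013804)
  Y <- Y + (h/6)(k1 + 2k2 + 2k3 + k4): x = -1.1260, y = -0.0187, dx/dtau = -0.7186, dy/dtau = -0.1235

Answer: x = -1.1260, y = -0.0187, dx/dtau = -0.7186, dy/dtau = -0.1235


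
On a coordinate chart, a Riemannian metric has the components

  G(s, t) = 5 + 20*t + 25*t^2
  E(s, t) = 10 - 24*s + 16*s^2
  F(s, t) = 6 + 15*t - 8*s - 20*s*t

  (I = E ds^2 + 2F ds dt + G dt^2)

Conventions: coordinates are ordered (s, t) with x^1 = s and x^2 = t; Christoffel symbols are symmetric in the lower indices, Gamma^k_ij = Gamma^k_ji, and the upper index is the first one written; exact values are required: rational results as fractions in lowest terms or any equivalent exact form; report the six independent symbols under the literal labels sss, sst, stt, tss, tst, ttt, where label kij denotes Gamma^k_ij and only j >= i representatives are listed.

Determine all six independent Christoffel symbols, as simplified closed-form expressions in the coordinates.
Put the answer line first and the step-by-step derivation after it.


Answer: Gamma_sss = (16*s - 12)/(16*s^2 - 24*s + 25*t^2 + 20*t + 14), Gamma_sst = 0, Gamma_stt = (15 - 20*s)/(16*s^2 - 24*s + 25*t^2 + 20*t + 14), Gamma_tss = (-20*t - 8)/(16*s^2 - 24*s + 25*t^2 + 20*t + 14), Gamma_tst = 0, Gamma_ttt = (25*t + 10)/(16*s^2 - 24*s + 25*t^2 + 20*t + 14)

E = 10 - 24*s + 16*s^2; F = 6 + 15*t - 8*s - 20*s*t; G = 5 + 20*t + 25*t^2
Gamma^k_ij = (1/2) g^{kl} (d_i g_jl + d_j g_il - d_l g_ij), with g^inv = (1/(EG-F^2)) [[G, -F], [-F, E]]
first partials: E_s = -24 + 32*s, E_t = 0, F_s = -8 - 20*t, F_t = 15 - 20*s, G_s = 0, G_t = 20 + 50*t
D = EG - F^2 = 14 + 20*t - 24*s + 25*t^2 + 16*s^2
expanded: Gamma^s_ss = (G E_s - 2F F_s + F E_t)/(2D), Gamma^s_st = (G E_t - F G_s)/(2D), Gamma^s_tt = (2G F_t - G G_s - F G_t)/(2D), Gamma^t_ss = (2E F_s - E E_t - F E_s)/(2D), Gamma^t_st = (E G_s - F E_t)/(2D), Gamma^t_tt = (E G_t - 2F F_t + F G_s)/(2D); substitute and cancel common factors


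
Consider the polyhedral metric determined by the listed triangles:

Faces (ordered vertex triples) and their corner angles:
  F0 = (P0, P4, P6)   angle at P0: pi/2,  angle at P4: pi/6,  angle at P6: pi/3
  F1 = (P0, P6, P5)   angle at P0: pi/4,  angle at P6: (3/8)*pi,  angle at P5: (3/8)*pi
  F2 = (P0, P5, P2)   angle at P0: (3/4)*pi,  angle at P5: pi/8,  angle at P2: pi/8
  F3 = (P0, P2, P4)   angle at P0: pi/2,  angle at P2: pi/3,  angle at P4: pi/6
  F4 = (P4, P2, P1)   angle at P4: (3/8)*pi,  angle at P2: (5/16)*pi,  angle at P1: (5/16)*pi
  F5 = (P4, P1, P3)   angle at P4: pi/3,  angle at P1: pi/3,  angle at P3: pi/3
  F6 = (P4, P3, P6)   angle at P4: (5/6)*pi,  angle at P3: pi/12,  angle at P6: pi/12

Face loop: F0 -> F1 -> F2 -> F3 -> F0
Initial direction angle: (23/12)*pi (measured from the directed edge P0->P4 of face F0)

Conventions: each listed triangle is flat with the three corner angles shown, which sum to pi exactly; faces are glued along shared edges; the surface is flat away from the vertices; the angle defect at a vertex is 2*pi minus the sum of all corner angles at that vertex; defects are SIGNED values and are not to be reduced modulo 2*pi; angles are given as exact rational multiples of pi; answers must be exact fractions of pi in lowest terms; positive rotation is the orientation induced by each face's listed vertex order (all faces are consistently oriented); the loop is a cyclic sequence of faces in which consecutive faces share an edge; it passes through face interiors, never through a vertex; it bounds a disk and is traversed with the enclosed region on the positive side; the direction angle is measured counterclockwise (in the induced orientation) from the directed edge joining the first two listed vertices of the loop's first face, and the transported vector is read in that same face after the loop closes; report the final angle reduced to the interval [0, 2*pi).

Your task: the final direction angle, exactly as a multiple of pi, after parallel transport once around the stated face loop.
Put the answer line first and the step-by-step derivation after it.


Answer: final direction angle = (23/12)*pi

enclosed vertex P0: corner angles sum to 2*pi, defect = 2*pi - 2*pi = 0
adding the enclosed defects to the starting angle (mod 2*pi, induced orientation) gives the holonomy
final angle = (23/12)*pi + 0 = (23/12)*pi (mod 2*pi)


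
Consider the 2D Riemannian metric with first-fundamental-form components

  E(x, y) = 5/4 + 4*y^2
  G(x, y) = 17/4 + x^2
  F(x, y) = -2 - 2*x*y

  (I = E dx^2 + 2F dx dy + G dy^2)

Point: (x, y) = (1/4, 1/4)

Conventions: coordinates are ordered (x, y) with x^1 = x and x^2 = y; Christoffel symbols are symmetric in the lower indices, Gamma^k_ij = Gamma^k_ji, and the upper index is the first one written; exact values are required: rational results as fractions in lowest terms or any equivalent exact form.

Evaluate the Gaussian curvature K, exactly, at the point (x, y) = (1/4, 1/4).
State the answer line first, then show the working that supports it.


Answer: K = -43392/15625

E = 3/2, F = -17/8, G = 69/16, EG - F^2 = 125/64 at the point
E_x = 0, E_y = 2, F_x = -1/2, F_y = -1/2, G_x = 1/2, G_y = 0
E_yy = 8, F_xy = -2, G_xx = 2
Brioschi: K = (det M1 - det M2) / (EG - F^2)^2 with the standard first/second-derivative matrices M1, M2.
M1 = [[-E_yy/2 + F_xy - G_xx/2, E_x/2, F_x - E_y/2], [F_y - G_x/2, E, F], [G_y/2, F, G]] = [[-7, 0, -3/2], [-3/4, 3/2, -17/8], [0, -17/8, 69/16]]; det M1 = -257/16
M2 = [[0, E_y/2, G_x/2], [E_y/2, E, F], [G_x/2, F, G]] = [[0, 1, 1/4], [1, 3/2, -17/8], [1/4, -17/8, 69/16]]; det M2 = -175/32
det M1 - det M2 = -339/32; K = -339/32 / (125/64)^2 = -43392/15625


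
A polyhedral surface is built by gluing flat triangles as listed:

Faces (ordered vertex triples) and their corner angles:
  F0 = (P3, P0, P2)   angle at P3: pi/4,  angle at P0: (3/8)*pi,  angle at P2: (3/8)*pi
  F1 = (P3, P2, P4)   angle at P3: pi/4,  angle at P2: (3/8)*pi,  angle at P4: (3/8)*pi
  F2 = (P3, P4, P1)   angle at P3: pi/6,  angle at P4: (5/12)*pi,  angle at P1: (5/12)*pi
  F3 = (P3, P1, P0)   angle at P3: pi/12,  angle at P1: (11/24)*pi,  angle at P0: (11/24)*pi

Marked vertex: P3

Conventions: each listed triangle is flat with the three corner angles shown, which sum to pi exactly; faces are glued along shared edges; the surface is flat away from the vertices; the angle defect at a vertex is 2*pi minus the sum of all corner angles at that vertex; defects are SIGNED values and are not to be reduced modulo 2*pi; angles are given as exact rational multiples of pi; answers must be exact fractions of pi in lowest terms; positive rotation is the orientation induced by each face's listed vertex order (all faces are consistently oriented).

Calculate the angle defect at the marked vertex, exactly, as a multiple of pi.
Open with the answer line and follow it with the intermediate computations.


Answer: defect(P3) = (5/4)*pi

Sum of corner angles at P3: (3/4)*pi
defect = 2*pi - (3/4)*pi
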